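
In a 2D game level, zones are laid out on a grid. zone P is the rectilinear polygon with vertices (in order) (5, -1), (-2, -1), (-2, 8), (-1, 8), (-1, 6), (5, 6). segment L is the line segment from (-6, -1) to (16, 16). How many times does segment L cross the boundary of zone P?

2

The segment meets the boundary at (3.059,6), (-2,2.091).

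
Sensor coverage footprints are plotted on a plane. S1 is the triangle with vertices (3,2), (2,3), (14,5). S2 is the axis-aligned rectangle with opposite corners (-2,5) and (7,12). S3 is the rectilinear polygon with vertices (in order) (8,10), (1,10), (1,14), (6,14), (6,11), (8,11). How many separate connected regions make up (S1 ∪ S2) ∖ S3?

(S1 ∪ S2) ∖ S3 splits into 3 disjoint pieces (area 7, area 51, area 1).

3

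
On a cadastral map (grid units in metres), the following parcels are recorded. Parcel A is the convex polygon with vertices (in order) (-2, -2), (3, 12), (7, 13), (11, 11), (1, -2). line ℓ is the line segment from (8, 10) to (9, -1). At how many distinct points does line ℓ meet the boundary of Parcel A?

The segment meets the boundary at (8.236,7.407).

1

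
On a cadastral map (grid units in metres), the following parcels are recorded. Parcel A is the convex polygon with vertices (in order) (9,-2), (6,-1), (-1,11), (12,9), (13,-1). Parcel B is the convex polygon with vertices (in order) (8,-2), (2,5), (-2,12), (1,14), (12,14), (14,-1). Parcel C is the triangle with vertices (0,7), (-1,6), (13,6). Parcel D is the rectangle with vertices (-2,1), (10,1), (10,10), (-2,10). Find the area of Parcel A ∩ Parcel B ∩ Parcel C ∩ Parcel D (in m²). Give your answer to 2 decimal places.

The intersection is the polygon with vertices (10,6.231), (10,6), (1.917,6), (1.396,6.893).
By the shoelace formula its area is 4.60.

4.60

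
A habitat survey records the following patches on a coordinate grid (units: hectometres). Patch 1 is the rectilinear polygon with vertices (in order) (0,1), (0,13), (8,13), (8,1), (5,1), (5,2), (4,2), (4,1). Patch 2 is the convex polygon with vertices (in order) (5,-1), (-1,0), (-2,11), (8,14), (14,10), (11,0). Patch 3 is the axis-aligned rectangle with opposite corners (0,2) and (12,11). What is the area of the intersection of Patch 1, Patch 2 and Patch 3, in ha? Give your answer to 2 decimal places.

72.00

The intersection is the polygon with vertices (8,2), (5,2), (4,2), (0,2), (0,11), (8,11).
By the shoelace formula its area is 72.00.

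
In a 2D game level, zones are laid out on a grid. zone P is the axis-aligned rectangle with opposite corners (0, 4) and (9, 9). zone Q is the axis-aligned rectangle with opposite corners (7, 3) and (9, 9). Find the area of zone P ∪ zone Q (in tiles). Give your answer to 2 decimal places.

47.00

By inclusion–exclusion:
Individual areas: |zone P| = 45, |zone Q| = 12.
|zone P∩zone Q|: x∈[7,9], y∈[4,9] → 2·5 = 10.
|zone P ∪ zone Q| = 57 − 10 = 47.00.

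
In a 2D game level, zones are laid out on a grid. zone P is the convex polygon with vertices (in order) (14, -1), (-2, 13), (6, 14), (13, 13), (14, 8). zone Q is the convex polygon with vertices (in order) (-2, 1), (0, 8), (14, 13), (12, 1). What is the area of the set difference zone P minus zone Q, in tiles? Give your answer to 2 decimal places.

52.95

|zone P| = 117, |zone P∩zone Q| = 64.0535.
|zone P ∖ zone Q| = |zone P| − |zone P∩zone Q| = 117 − 64.0535 = 52.95.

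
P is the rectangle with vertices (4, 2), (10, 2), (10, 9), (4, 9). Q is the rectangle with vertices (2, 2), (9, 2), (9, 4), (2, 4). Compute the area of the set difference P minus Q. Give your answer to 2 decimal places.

|P∩Q|: x∈[4,9], y∈[2,4] → 5·2 = 10.
|P| = 42.
|P ∖ Q| = |P| − |P∩Q| = 42 − 10 = 32.00.

32.00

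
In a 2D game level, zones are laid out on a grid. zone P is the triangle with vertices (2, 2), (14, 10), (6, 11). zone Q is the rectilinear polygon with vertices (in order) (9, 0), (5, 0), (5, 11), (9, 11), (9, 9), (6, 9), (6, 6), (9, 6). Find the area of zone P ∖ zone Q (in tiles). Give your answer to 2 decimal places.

25.69

|zone P| = 38, |zone P∩zone Q| = 12.3125.
|zone P ∖ zone Q| = |zone P| − |zone P∩zone Q| = 38 − 12.3125 = 25.69.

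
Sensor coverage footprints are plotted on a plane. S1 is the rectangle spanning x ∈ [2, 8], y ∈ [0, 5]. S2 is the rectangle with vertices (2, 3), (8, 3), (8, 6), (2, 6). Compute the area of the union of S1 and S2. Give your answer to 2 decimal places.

36.00

By inclusion–exclusion:
Individual areas: |S1| = 30, |S2| = 18.
|S1∩S2|: x∈[2,8], y∈[3,5] → 6·2 = 12.
|S1 ∪ S2| = 48 − 12 = 36.00.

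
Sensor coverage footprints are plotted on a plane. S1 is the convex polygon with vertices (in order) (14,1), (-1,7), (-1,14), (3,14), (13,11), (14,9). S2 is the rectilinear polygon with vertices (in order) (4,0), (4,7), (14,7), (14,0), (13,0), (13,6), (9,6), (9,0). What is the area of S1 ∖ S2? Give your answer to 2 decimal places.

106.20

|S1| = 131, |S1∩S2| = 24.8.
|S1 ∖ S2| = |S1| − |S1∩S2| = 131 − 24.8 = 106.20.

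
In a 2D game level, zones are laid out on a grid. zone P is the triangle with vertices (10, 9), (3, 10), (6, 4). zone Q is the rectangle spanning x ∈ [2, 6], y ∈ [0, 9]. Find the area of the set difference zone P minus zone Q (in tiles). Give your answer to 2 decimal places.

13.25

|zone P| = 19.5, |zone P∩zone Q| = 6.25.
|zone P ∖ zone Q| = |zone P| − |zone P∩zone Q| = 19.5 − 6.25 = 13.25.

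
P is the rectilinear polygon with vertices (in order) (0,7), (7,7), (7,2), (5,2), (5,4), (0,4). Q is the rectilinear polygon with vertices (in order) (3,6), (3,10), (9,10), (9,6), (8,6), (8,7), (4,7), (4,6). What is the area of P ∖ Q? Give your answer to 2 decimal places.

|P| = 25, |P∩Q| = 1.
|P ∖ Q| = |P| − |P∩Q| = 25 − 1 = 24.00.

24.00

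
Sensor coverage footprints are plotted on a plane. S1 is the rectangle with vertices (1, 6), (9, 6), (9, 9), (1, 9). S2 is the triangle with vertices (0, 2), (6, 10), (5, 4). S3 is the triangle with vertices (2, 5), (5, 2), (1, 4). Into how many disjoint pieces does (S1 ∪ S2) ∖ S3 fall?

(S1 ∪ S2) ∖ S3 splits into 2 disjoint pieces (area 30.0536, area 1.7677).

2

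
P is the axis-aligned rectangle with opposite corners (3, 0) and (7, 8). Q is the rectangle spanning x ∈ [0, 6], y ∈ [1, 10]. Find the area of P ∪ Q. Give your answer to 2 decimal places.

By inclusion–exclusion:
Individual areas: |P| = 32, |Q| = 54.
|P∩Q|: x∈[3,6], y∈[1,8] → 3·7 = 21.
|P ∪ Q| = 86 − 21 = 65.00.

65.00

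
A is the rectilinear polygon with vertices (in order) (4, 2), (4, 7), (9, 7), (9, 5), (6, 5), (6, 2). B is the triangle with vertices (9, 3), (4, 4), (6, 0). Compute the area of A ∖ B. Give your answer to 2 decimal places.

13.40

|A| = 16, |A∩B| = 2.6.
|A ∖ B| = |A| − |A∩B| = 16 − 2.6 = 13.40.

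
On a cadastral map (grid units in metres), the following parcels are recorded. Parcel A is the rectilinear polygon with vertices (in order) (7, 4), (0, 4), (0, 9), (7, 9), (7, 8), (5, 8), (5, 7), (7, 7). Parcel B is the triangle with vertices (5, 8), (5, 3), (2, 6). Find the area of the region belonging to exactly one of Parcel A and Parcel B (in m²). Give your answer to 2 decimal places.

|Parcel A| = 33, |Parcel B| = 7.5, |Parcel A∩Parcel B| = 7.
|Parcel A △ Parcel B| = |Parcel A| + |Parcel B| − 2·|Parcel A∩Parcel B| = 33 + 7.5 − 14 = 26.50.

26.50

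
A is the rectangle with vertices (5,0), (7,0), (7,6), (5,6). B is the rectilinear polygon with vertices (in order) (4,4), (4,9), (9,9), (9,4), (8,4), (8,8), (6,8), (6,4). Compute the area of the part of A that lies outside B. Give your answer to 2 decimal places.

|A| = 12, |A∩B| = 2.
|A ∖ B| = |A| − |A∩B| = 12 − 2 = 10.00.

10.00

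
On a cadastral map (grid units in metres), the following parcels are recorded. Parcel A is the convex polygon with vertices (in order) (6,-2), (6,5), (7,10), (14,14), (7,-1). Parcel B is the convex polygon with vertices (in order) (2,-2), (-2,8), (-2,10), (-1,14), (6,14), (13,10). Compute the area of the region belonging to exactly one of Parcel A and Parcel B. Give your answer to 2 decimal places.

|Parcel A| = 47.5, |Parcel B| = 138, |Parcel A∩Parcel B| = 28.3661.
|Parcel A △ Parcel B| = |Parcel A| + |Parcel B| − 2·|Parcel A∩Parcel B| = 47.5 + 138 − 56.7323 = 128.77.

128.77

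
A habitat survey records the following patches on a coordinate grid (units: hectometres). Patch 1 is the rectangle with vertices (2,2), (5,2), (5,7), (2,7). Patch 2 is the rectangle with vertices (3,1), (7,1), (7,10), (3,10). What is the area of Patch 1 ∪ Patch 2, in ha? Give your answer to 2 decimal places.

41.00

By inclusion–exclusion:
Individual areas: |Patch 1| = 15, |Patch 2| = 36.
|Patch 1∩Patch 2|: x∈[3,5], y∈[2,7] → 2·5 = 10.
|Patch 1 ∪ Patch 2| = 51 − 10 = 41.00.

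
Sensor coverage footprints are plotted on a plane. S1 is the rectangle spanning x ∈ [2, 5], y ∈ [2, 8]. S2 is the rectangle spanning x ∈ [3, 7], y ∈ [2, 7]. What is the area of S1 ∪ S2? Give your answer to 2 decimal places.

By inclusion–exclusion:
Individual areas: |S1| = 18, |S2| = 20.
|S1∩S2|: x∈[3,5], y∈[2,7] → 2·5 = 10.
|S1 ∪ S2| = 38 − 10 = 28.00.

28.00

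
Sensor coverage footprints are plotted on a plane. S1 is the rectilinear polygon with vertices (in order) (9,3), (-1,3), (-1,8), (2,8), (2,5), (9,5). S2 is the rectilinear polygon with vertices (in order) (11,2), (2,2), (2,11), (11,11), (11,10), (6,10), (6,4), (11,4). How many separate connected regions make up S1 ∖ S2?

2

S1 ∖ S2 splits into 2 disjoint pieces (area 15, area 3).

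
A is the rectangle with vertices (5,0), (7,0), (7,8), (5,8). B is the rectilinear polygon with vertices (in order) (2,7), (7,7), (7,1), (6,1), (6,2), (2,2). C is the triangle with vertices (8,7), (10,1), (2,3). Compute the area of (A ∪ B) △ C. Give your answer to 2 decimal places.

30.08

|A ∪ B| = 31.
|(A ∪ B) ∩ C| = 11.4583.
|(A ∪ B) △ C| = 31 + 22 − 22.9167 = 30.08.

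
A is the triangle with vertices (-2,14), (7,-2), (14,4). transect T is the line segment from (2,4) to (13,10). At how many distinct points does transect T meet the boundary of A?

2

The segment meets the boundary at (8.408,7.495), (3.243,4.678).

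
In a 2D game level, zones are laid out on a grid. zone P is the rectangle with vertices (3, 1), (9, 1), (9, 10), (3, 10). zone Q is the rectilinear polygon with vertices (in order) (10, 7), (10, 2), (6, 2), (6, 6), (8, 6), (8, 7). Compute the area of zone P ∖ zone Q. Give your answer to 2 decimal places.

41.00

|zone P| = 54, |zone P∩zone Q| = 13.
|zone P ∖ zone Q| = |zone P| − |zone P∩zone Q| = 54 − 13 = 41.00.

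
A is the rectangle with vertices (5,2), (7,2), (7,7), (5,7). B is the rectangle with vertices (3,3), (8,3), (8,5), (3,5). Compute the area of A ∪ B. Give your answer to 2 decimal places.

By inclusion–exclusion:
Individual areas: |A| = 10, |B| = 10.
|A∩B|: x∈[5,7], y∈[3,5] → 2·2 = 4.
|A ∪ B| = 20 − 4 = 16.00.

16.00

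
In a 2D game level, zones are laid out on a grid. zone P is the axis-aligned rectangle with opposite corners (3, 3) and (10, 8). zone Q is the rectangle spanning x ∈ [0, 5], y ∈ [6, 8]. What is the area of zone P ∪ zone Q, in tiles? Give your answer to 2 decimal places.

By inclusion–exclusion:
Individual areas: |zone P| = 35, |zone Q| = 10.
|zone P∩zone Q|: x∈[3,5], y∈[6,8] → 2·2 = 4.
|zone P ∪ zone Q| = 45 − 4 = 41.00.

41.00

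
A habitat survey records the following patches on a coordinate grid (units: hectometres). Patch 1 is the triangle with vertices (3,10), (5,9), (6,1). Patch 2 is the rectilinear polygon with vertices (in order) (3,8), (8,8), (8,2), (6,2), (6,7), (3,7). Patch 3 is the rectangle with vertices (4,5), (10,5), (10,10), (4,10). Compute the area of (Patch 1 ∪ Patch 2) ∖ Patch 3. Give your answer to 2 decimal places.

|Patch 1 ∪ Patch 2| = 21.1458.
|(Patch 1 ∪ Patch 2) ∩ Patch 3| = 11.3958.
|(Patch 1 ∪ Patch 2) ∖ Patch 3| = 21.1458 − 11.3958 = 9.75.

9.75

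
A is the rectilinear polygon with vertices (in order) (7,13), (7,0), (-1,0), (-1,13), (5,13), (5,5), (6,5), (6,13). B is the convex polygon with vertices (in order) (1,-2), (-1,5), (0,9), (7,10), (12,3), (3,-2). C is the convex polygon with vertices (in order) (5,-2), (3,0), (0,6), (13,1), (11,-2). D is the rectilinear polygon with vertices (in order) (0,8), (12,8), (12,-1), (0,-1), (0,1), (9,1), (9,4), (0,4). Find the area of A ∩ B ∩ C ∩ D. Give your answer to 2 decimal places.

8.41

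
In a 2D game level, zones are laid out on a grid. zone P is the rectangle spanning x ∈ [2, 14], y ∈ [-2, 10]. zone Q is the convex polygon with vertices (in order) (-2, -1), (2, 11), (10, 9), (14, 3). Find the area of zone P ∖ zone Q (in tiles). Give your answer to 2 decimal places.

60.00

|zone P| = 144, |zone P∩zone Q| = 84.
|zone P ∖ zone Q| = |zone P| − |zone P∩zone Q| = 144 − 84 = 60.00.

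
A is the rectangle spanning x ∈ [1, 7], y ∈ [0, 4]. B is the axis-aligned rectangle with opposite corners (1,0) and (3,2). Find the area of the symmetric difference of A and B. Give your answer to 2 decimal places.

20.00

|A∩B|: x∈[1,3], y∈[0,2] → 2·2 = 4.
|A △ B| = |A| + |B| − 2·|A∩B| = 24 + 4 − 8 = 20.00.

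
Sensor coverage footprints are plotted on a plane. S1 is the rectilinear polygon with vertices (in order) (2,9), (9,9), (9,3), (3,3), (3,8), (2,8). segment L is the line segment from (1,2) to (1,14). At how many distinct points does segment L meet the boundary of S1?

0

The segment lies entirely outside S1 and never meets its boundary.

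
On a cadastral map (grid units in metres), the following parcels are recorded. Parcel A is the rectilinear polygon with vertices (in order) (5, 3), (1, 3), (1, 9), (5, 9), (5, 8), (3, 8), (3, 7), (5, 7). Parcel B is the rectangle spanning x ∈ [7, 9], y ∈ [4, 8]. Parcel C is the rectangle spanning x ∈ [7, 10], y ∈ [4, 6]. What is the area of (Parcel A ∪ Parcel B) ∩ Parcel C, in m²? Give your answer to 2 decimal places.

The region (Parcel A ∪ Parcel B) ∩ Parcel C is the polygon with vertices (9,4), (7,4), (7,6), (9,6).
By the shoelace formula its area is 4.00.

4.00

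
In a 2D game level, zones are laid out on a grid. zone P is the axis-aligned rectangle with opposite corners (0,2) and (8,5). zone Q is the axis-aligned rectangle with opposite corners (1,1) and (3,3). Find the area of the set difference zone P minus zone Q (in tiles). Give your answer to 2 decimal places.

22.00

|zone P∩zone Q|: x∈[1,3], y∈[2,3] → 2·1 = 2.
|zone P| = 24.
|zone P ∖ zone Q| = |zone P| − |zone P∩zone Q| = 24 − 2 = 22.00.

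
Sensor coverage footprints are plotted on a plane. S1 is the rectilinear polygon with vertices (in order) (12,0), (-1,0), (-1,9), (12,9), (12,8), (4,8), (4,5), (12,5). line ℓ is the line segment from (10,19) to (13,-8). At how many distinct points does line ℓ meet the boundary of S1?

The segment meets the boundary at (12,1), (11.556,5), (11.222,8), (11.111,9).

4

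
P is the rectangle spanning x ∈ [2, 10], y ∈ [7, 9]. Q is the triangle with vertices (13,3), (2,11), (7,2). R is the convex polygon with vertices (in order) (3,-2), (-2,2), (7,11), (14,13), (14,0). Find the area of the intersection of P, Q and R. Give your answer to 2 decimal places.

3.78

The intersection is the polygon with vertices (7.5,7), (4.222,7), (3.786,7.786), (4.895,8.895).
By the shoelace formula its area is 3.78.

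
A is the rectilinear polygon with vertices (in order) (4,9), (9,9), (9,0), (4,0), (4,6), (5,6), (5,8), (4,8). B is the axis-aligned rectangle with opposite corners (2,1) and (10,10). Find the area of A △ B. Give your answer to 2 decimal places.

39.00

|A| = 43, |B| = 72, |A∩B| = 38.
|A △ B| = |A| + |B| − 2·|A∩B| = 43 + 72 − 76 = 39.00.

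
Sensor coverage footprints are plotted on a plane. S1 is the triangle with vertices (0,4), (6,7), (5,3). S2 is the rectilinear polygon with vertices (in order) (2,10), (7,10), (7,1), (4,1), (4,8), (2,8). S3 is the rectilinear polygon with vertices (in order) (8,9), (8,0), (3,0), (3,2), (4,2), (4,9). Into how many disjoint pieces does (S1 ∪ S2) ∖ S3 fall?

2

(S1 ∪ S2) ∖ S3 splits into 2 disjoint pieces (area 7, area 5.6).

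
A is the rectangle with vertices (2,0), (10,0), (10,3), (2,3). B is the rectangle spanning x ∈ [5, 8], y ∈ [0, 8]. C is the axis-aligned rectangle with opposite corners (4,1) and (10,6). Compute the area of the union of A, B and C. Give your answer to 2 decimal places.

By inclusion–exclusion:
Individual areas: |A| = 24, |B| = 24, |C| = 30.
|A∩B|: x∈[5,8], y∈[0,3] → 3·3 = 9.
|A∩C|: x∈[4,10], y∈[1,3] → 6·2 = 12.
|B∩C|: x∈[5,8], y∈[1,6] → 3·5 = 15.
|A∩B∩C| = 6.
|A ∪ B ∪ C| = 78 − 36 + 6 = 48.00.

48.00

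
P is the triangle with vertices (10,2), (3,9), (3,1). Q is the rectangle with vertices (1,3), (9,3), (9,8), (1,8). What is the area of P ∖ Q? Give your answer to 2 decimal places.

|P| = 28, |P∩Q| = 17.5.
|P ∖ Q| = |P| − |P∩Q| = 28 − 17.5 = 10.50.

10.50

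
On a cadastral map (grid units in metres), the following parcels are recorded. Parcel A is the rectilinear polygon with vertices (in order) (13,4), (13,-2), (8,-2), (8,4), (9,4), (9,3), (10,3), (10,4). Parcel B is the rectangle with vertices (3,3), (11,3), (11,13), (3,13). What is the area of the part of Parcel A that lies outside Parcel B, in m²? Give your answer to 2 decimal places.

|Parcel A| = 29, |Parcel A∩Parcel B| = 2.
|Parcel A ∖ Parcel B| = |Parcel A| − |Parcel A∩Parcel B| = 29 − 2 = 27.00.

27.00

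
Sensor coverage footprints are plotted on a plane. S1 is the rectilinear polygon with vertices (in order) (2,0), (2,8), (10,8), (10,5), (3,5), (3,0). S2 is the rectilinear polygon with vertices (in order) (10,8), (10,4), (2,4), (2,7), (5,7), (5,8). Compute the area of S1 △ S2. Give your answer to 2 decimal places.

14.00

|S1| = 29, |S2| = 29, |S1∩S2| = 22.
|S1 △ S2| = |S1| + |S2| − 2·|S1∩S2| = 29 + 29 − 44 = 14.00.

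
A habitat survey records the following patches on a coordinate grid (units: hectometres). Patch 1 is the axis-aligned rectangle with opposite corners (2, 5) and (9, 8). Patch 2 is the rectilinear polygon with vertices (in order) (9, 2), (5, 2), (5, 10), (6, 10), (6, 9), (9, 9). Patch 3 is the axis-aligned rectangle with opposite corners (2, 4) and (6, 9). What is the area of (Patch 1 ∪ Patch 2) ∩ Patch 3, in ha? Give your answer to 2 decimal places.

14.00

The region (Patch 1 ∪ Patch 2) ∩ Patch 3 is the polygon with vertices (5,5), (2,5), (2,8), (5,8), (5,9), (6,9), (6,4), (5,4).
By the shoelace formula its area is 14.00.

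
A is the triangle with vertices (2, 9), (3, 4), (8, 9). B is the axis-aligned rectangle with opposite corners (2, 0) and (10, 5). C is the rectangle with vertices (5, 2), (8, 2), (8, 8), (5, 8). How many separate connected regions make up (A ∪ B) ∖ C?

1

(A ∪ B) ∖ C is a single connected region.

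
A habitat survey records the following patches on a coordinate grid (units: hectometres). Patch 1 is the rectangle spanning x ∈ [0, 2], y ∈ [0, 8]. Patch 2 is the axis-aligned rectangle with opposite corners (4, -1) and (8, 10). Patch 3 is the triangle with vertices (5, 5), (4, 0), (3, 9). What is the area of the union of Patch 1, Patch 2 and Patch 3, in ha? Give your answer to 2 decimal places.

63.50

By inclusion–exclusion:
Individual areas: |Patch 1| = 16, |Patch 2| = 44, |Patch 3| = 7.
|Patch 1∩Patch 2| = 0 (no overlap).
|Patch 1∩Patch 3| = 0.
|Patch 2∩Patch 3| = 3.5.
|Patch 1∩Patch 2∩Patch 3| = 0.
|Patch 1 ∪ Patch 2 ∪ Patch 3| = 67 − 3.5 + 0 = 63.50.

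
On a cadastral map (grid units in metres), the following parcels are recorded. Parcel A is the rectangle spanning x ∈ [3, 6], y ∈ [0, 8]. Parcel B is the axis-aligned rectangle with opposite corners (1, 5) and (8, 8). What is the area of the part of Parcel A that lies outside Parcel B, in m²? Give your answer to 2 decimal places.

|Parcel A∩Parcel B|: x∈[3,6], y∈[5,8] → 3·3 = 9.
|Parcel A| = 24.
|Parcel A ∖ Parcel B| = |Parcel A| − |Parcel A∩Parcel B| = 24 − 9 = 15.00.

15.00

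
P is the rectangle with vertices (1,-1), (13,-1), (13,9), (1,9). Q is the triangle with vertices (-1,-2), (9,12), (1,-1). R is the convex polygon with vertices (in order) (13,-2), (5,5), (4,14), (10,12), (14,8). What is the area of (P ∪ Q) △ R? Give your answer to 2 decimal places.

94.22

|P ∪ Q| = 122.2451.
|(P ∪ Q) ∩ R| = 60.7625.
|(P ∪ Q) △ R| = 122.2451 + 93.5 − 121.525 = 94.22.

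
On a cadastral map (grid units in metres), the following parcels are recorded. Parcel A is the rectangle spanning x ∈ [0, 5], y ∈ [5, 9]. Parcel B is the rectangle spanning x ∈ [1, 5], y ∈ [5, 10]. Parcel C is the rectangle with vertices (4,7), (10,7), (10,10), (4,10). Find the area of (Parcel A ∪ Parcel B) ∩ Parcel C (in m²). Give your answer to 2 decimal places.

The region (Parcel A ∪ Parcel B) ∩ Parcel C is the polygon with vertices (5,10), (5,9), (5,7), (4,7), (4,10).
By the shoelace formula its area is 3.00.

3.00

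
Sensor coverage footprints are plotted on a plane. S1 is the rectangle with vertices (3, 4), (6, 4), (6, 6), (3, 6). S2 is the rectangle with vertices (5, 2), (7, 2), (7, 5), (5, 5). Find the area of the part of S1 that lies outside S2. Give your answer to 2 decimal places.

5.00

|S1∩S2|: x∈[5,6], y∈[4,5] → 1·1 = 1.
|S1| = 6.
|S1 ∖ S2| = |S1| − |S1∩S2| = 6 − 1 = 5.00.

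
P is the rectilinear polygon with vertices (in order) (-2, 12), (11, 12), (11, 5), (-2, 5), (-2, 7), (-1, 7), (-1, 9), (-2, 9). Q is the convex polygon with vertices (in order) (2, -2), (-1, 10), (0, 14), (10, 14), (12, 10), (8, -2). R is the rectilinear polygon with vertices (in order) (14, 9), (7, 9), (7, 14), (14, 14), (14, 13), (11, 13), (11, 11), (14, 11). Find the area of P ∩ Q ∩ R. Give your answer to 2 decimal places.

12.00

The intersection is the polygon with vertices (11,11), (11,9), (7,9), (7,12), (11,12).
By the shoelace formula its area is 12.00.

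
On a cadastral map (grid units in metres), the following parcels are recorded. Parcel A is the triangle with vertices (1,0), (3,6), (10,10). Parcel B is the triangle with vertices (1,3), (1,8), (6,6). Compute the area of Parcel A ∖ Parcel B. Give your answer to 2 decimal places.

|Parcel A| = 17, |Parcel A∩Parcel B| = 4.4338.
|Parcel A ∖ Parcel B| = |Parcel A| − |Parcel A∩Parcel B| = 17 − 4.4338 = 12.57.

12.57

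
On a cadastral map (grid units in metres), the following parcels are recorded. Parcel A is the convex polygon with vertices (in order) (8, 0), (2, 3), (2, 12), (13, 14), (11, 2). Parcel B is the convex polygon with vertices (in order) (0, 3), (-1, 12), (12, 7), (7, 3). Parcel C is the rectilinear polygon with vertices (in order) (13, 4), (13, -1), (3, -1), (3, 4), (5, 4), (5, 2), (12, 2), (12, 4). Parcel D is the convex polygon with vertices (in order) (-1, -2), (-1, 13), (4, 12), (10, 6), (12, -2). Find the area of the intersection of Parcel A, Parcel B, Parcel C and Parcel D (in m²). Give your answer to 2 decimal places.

2.00

The intersection is the polygon with vertices (3,4), (5,4), (5,3), (3,3).
By the shoelace formula its area is 2.00.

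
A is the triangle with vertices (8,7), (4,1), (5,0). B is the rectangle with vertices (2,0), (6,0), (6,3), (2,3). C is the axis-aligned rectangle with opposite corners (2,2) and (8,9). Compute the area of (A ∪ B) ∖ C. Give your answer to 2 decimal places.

|A ∪ B| = 14.
|(A ∪ B) ∩ C| = 6.
|(A ∪ B) ∖ C| = 14 − 6 = 8.00.

8.00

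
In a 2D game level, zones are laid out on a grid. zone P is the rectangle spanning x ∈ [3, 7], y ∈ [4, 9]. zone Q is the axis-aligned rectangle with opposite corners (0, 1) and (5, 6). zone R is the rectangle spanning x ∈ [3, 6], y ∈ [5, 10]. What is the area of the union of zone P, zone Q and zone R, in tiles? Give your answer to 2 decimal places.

By inclusion–exclusion:
Individual areas: |zone P| = 20, |zone Q| = 25, |zone R| = 15.
|zone P∩zone Q|: x∈[3,5], y∈[4,6] → 2·2 = 4.
|zone P∩zone R|: x∈[3,6], y∈[5,9] → 3·4 = 12.
|zone Q∩zone R|: x∈[3,5], y∈[5,6] → 2·1 = 2.
|zone P∩zone Q∩zone R| = 2.
|zone P ∪ zone Q ∪ zone R| = 60 − 18 + 2 = 44.00.

44.00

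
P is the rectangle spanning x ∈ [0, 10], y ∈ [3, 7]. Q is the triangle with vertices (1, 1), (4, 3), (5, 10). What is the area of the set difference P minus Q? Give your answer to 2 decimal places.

33.97

|P| = 40, |P∩Q| = 6.0317.
|P ∖ Q| = |P| − |P∩Q| = 40 − 6.0317 = 33.97.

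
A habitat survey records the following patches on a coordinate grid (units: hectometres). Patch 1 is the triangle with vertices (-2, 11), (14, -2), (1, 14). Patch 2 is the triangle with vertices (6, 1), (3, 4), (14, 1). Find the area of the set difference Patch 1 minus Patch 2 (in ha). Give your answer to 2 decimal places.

41.74

|Patch 1| = 43.5, |Patch 1∩Patch 2| = 1.7576.
|Patch 1 ∖ Patch 2| = |Patch 1| − |Patch 1∩Patch 2| = 43.5 − 1.7576 = 41.74.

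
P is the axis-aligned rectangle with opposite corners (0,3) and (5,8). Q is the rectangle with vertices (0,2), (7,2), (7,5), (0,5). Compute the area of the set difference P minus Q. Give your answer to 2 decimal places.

|P∩Q|: x∈[0,5], y∈[3,5] → 5·2 = 10.
|P| = 25.
|P ∖ Q| = |P| − |P∩Q| = 25 − 10 = 15.00.

15.00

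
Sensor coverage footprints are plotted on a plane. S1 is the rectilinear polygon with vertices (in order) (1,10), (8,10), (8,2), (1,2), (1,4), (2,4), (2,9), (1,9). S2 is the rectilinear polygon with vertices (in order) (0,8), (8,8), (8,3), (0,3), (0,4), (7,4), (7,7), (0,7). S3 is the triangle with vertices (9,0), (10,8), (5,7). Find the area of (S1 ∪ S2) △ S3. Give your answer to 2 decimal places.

|S1 ∪ S2| = 54.
|(S1 ∪ S2) ∩ S3| = 8.7571.
|(S1 ∪ S2) △ S3| = 54 + 19.5 − 17.5143 = 55.99.

55.99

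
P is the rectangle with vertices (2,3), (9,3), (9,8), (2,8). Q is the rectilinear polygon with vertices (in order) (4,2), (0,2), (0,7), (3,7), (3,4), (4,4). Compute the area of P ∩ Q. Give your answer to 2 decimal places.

5.00

The intersection is the polygon with vertices (2,3), (2,7), (3,7), (3,4), (4,4), (4,3).
By the shoelace formula its area is 5.00.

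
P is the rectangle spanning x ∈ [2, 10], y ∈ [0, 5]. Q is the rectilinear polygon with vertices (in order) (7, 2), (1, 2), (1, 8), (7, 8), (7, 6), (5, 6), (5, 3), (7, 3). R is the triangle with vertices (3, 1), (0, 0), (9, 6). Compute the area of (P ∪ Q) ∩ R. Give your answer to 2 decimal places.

3.68

The region (P ∪ Q) ∩ R is the polygon with vertices (2,1.333), (7.5,5), (7.8,5), (3,1), (2,0.667).
By the shoelace formula its area is 3.68.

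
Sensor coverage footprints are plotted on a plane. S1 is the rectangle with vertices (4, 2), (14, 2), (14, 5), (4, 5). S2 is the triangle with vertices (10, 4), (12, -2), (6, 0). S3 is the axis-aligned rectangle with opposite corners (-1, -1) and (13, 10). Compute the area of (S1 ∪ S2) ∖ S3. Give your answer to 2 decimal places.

|S1 ∪ S2| = 43.3333.
|(S1 ∪ S2) ∩ S3| = 39.
|(S1 ∪ S2) ∖ S3| = 43.3333 − 39 = 4.33.

4.33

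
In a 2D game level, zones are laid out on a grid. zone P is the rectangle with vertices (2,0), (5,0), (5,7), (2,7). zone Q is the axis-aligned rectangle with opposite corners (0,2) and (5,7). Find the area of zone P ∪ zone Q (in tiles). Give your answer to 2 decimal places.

31.00

By inclusion–exclusion:
Individual areas: |zone P| = 21, |zone Q| = 25.
|zone P∩zone Q|: x∈[2,5], y∈[2,7] → 3·5 = 15.
|zone P ∪ zone Q| = 46 − 15 = 31.00.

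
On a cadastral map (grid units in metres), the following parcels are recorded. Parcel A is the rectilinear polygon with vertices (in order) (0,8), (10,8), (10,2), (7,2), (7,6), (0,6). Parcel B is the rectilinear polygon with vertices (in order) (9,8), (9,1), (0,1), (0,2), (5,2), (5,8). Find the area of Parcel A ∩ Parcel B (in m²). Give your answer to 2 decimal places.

The intersection is the polygon with vertices (9,8), (9,2), (7,2), (7,6), (5,6), (5,8).
By the shoelace formula its area is 16.00.

16.00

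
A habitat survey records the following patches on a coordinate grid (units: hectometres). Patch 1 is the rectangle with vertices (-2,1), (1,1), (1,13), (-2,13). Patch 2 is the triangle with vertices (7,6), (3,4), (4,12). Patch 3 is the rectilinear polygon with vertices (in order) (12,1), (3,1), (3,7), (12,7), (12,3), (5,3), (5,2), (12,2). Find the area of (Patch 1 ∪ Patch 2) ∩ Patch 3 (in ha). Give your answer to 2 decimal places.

7.19

The region (Patch 1 ∪ Patch 2) ∩ Patch 3 is the polygon with vertices (3,4), (3.375,7), (6.5,7), (7,6).
By the shoelace formula its area is 7.19.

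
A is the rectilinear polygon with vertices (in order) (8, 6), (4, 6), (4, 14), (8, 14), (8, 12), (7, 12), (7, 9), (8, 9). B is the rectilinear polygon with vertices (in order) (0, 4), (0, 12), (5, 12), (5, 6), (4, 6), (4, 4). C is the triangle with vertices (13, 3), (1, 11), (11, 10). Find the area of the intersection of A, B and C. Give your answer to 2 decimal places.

The intersection is the polygon with vertices (4,10.7), (5,10.6), (5,8.333), (4,9).
By the shoelace formula its area is 1.98.

1.98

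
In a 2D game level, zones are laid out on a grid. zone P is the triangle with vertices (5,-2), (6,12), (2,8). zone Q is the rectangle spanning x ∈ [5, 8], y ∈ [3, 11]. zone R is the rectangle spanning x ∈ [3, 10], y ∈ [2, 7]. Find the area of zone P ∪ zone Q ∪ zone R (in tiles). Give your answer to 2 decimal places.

By inclusion–exclusion:
Individual areas: |zone P| = 26, |zone Q| = 24, |zone R| = 35.
|zone P∩zone Q| = 5.1429.
|zone P∩zone R| = 11.2548.
|zone Q∩zone R|: x∈[5,8], y∈[3,7] → 3·4 = 12.
|zone P∩zone Q∩zone R| = 2.
|zone P ∪ zone Q ∪ zone R| = 85 − 28.3976 + 2 = 58.60.

58.60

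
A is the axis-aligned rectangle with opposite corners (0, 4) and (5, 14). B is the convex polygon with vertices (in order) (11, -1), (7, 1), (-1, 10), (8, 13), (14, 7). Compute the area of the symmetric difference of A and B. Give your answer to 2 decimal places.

|A| = 50, |B| = 110.5, |A∩B| = 25.2708.
|A △ B| = |A| + |B| − 2·|A∩B| = 50 + 110.5 − 50.5417 = 109.96.

109.96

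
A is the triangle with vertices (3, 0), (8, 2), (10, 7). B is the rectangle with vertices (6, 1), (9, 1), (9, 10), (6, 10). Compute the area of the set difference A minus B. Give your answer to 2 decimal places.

|A| = 10.5, |A∩B| = 7.05.
|A ∖ B| = |A| − |A∩B| = 10.5 − 7.05 = 3.45.

3.45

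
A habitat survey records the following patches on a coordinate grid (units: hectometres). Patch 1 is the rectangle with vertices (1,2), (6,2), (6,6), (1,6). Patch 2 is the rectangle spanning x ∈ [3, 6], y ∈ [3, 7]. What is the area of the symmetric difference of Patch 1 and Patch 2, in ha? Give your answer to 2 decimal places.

|Patch 1∩Patch 2|: x∈[3,6], y∈[3,6] → 3·3 = 9.
|Patch 1 △ Patch 2| = |Patch 1| + |Patch 2| − 2·|Patch 1∩Patch 2| = 20 + 12 − 18 = 14.00.

14.00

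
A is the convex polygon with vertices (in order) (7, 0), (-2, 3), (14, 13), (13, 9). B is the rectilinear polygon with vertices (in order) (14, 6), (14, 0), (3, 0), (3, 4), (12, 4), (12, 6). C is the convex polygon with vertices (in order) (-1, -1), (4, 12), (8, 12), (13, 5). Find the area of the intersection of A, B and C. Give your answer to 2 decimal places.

12.04

The intersection is the polygon with vertices (3,4), (9.667,4), (9.267,3.4), (3.812,1.062), (3,1.333).
By the shoelace formula its area is 12.04.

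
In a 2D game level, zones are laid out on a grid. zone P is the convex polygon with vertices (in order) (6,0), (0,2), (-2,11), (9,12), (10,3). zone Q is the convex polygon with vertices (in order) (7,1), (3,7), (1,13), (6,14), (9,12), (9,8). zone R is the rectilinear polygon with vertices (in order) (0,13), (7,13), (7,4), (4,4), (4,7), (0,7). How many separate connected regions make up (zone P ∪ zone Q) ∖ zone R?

(zone P ∪ zone Q) ∖ zone R is a single connected region.

1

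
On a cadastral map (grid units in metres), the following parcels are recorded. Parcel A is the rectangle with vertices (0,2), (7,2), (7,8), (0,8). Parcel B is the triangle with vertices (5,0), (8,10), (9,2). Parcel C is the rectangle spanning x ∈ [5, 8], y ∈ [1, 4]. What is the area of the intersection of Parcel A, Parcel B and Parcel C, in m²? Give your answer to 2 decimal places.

The intersection is the polygon with vertices (5.6,2), (6.2,4), (7,4), (7,2).
By the shoelace formula its area is 2.20.

2.20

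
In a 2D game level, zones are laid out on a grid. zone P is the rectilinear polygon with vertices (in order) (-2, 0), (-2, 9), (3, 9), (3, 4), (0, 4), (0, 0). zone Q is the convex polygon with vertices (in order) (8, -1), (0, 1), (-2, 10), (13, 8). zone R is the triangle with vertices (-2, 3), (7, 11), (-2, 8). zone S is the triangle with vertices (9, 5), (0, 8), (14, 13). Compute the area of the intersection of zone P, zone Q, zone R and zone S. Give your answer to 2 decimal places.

The intersection is the polygon with vertices (2.636,7.121), (0,8), (2.8,9), (3,9), (3,7.444).
By the shoelace formula its area is 3.02.

3.02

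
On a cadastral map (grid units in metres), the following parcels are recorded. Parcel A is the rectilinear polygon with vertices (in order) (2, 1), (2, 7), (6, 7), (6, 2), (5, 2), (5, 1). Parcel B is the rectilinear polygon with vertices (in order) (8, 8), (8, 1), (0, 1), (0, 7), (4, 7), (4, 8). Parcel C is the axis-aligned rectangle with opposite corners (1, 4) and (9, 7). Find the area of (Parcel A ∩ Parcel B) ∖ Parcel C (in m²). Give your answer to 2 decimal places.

11.00

|Parcel A ∩ Parcel B| = 23.
|(Parcel A ∩ Parcel B) ∩ Parcel C| = 12.
|(Parcel A ∩ Parcel B) ∖ Parcel C| = 23 − 12 = 11.00.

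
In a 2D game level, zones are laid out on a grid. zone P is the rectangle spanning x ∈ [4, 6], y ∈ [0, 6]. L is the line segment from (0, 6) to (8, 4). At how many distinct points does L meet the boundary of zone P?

The segment meets the boundary at (6,4.5), (4,5).

2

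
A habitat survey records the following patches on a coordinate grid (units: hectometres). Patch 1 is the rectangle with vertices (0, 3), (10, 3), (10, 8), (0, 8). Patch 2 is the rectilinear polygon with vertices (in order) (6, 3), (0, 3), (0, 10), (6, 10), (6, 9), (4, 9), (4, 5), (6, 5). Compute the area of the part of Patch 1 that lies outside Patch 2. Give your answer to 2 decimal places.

|Patch 1| = 50, |Patch 1∩Patch 2| = 24.
|Patch 1 ∖ Patch 2| = |Patch 1| − |Patch 1∩Patch 2| = 50 − 24 = 26.00.

26.00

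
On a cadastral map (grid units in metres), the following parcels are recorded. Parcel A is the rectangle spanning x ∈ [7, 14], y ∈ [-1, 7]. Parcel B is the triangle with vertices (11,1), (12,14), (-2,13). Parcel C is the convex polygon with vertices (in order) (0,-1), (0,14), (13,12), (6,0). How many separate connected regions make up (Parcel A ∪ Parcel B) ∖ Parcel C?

(Parcel A ∪ Parcel B) ∖ Parcel C splits into 3 disjoint pieces (area 49.7266, area 1.989, area 7.4352).

3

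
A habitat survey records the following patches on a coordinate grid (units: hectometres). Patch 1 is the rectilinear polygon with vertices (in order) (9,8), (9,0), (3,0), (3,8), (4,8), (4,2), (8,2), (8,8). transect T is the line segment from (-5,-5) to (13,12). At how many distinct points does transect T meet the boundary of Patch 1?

The segment meets the boundary at (8.765,8), (8,7.278), (3,2.556), (4,3.5).

4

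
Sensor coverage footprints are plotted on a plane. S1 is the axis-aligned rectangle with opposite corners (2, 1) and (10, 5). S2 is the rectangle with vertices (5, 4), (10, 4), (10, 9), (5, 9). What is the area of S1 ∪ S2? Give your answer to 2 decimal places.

52.00

By inclusion–exclusion:
Individual areas: |S1| = 32, |S2| = 25.
|S1∩S2|: x∈[5,10], y∈[4,5] → 5·1 = 5.
|S1 ∪ S2| = 57 − 5 = 52.00.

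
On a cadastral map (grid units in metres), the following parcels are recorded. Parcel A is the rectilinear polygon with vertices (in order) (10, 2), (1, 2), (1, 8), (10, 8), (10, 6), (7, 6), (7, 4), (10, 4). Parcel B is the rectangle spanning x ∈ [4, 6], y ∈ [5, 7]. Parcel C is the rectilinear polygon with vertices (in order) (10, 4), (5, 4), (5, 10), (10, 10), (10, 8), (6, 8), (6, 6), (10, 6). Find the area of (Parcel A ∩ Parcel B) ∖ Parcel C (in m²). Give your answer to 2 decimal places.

2.00

|Parcel A ∩ Parcel B| = 4.
|(Parcel A ∩ Parcel B) ∩ Parcel C| = 2.
|(Parcel A ∩ Parcel B) ∖ Parcel C| = 4 − 2 = 2.00.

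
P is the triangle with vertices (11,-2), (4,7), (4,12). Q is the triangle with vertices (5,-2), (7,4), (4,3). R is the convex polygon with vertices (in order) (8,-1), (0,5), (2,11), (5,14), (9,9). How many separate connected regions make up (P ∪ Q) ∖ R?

(P ∪ Q) ∖ R splits into 2 disjoint pieces (area 2.651, area 2.5343).

2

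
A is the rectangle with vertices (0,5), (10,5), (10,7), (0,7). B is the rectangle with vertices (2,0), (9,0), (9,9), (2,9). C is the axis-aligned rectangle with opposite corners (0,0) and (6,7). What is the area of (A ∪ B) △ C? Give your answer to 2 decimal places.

47.00

|A ∪ B| = 69.
|(A ∪ B) ∩ C| = 32.
|(A ∪ B) △ C| = 69 + 42 − 64 = 47.00.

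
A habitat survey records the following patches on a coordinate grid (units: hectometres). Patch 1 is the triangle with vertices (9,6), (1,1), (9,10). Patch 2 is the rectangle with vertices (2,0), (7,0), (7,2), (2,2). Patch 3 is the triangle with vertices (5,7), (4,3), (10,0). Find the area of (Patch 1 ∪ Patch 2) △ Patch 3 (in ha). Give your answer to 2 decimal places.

30.90

|Patch 1 ∪ Patch 2| = 25.8875.
|(Patch 1 ∪ Patch 2) ∩ Patch 3| = 4.2434.
|(Patch 1 ∪ Patch 2) △ Patch 3| = 25.8875 + 13.5 − 8.4868 = 30.90.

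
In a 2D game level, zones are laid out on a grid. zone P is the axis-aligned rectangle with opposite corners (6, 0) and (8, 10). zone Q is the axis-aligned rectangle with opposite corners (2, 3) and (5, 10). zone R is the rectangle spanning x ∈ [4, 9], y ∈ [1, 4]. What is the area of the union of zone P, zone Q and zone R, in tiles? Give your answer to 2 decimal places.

49.00

By inclusion–exclusion:
Individual areas: |zone P| = 20, |zone Q| = 21, |zone R| = 15.
|zone P∩zone Q| = 0 (no overlap).
|zone P∩zone R|: x∈[6,8], y∈[1,4] → 2·3 = 6.
|zone Q∩zone R|: x∈[4,5], y∈[3,4] → 1·1 = 1.
|zone P∩zone Q∩zone R| = 0.
|zone P ∪ zone Q ∪ zone R| = 56 − 7 + 0 = 49.00.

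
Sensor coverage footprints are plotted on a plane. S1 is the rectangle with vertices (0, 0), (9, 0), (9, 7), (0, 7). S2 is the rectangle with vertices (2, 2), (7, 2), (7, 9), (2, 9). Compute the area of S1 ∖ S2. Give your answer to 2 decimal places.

|S1∩S2|: x∈[2,7], y∈[2,7] → 5·5 = 25.
|S1| = 63.
|S1 ∖ S2| = |S1| − |S1∩S2| = 63 − 25 = 38.00.

38.00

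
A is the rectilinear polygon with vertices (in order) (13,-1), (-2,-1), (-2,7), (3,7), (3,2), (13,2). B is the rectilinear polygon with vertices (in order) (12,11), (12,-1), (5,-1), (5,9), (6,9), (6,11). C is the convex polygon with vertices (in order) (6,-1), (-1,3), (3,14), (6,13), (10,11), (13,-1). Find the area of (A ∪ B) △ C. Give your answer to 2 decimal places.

|A ∪ B| = 131.
|(A ∪ B) ∩ C| = 96.9659.
|(A ∪ B) △ C| = 131 + 137.5 − 193.9318 = 74.57.

74.57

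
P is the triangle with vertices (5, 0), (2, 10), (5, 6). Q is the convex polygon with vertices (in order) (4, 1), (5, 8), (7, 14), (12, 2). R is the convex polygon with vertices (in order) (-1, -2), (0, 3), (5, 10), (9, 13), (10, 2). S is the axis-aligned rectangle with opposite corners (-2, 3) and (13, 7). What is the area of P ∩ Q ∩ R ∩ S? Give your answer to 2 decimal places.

The intersection is the polygon with vertices (5,6), (5,3), (4.286,3), (4.76,6.32).
By the shoelace formula its area is 1.55.

1.55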